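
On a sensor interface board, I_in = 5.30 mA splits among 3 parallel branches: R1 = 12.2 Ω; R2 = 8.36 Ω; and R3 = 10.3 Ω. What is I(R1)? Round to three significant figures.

I ≈ 1.45 mA

Total conductance ΣG = 1/12.2 + 1/8.36 + 1/10.3 = 0.2987 (units of 1/Ω).
R1 takes the fraction G_k/ΣG = 0.08197/0.2987 = 0.2744, so I = 5.30 × 0.2744 = 1.455 mA.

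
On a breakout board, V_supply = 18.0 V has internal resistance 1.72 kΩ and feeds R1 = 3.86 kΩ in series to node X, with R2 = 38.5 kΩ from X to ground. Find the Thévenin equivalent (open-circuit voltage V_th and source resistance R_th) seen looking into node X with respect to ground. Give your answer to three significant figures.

R1' = 1.72 + 3.86 = 5.580 kΩ (source resistance + R1).
V_th is the unloaded tap voltage: V_supply · R2/(R1'+R2) = 18.0 × 0.8734 = 15.72 V.
Zeroing V_supply shorts the top of R1' to ground, so R_th = R1' ‖ R2 = 4.874 kΩ.

V_th ≈ 15.7 V, R_th ≈ 4.87 kΩ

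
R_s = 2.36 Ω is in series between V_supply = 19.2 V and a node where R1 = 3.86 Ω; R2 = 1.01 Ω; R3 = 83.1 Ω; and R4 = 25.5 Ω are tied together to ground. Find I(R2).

I ≈ 4.67 A

Combine the parallel branches: R_p = (1/3.86 + 1/1.01 + 1/83.1 + 1/25.5)⁻¹ = 0.7690 Ω.
Node voltage V_A = V_supply · R_p/(R_s + R_p) = 19.2 × 0.2458 = 4.719 V.
I(R2) = V_A / R2 = 4.719/1.01 = 4.672 A.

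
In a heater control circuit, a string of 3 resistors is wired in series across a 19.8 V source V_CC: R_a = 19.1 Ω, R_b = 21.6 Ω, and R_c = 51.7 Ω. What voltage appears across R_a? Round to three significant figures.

ΣR = 19.1 + 21.6 + 51.7 = 92.40 Ω.
Voltage divider: V = V_CC · (19.10 / 92.40) = 19.8 × 0.2067 = 4.093 V.

V ≈ 4.09 V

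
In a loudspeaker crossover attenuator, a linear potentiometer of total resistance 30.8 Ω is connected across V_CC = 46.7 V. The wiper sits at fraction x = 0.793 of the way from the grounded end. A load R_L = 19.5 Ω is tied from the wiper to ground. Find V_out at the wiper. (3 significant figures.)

V_out ≈ 29.4 V

Lower segment x·R_p = 24.42 Ω; upper segment (1−x)·R_p = 6.376 Ω.
(x·R_p) ‖ R_L = 10.84 Ω.
Then V_out = V_CC · 10.84/(6.376 + 10.84) = 29.41 V.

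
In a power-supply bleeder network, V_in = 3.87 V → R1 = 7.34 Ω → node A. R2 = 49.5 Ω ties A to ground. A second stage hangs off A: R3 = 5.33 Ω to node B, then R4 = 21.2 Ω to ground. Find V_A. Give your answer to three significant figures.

V_A ≈ 2.72 V

The second stage (R3 + R4 = 26.53 Ω) loads node A in parallel with R2.
R2 ‖ (R3+R4) = 17.27 Ω.
First divider: V_A = V_in · 17.27/(7.34 + 17.27) = 2.716 V.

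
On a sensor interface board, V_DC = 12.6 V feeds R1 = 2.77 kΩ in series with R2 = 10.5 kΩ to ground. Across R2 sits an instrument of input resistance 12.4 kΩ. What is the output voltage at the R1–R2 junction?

The load sits in parallel with R2, giving an effective lower resistance R2' = R2·R_L/(R2+R_L) = 5.686 kΩ.
Voltage divider with the loaded lower leg: V_out = 12.6 × 5.686/(2.77 + 5.686) = 12.6 × 0.6724 = 8.472 V.
(Unloaded it would be 9.97 V; the load pulls it down.)

V_out ≈ 8.47 V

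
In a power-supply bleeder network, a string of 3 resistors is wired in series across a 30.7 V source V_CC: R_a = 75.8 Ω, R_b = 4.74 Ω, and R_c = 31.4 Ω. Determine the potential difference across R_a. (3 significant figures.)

V ≈ 20.8 V

Total series resistance ΣR = 75.8 + 4.74 + 31.4 = 111.9 Ω.
V = V_CC · R/ΣR = 30.7 × 0.6771 = 20.79 V.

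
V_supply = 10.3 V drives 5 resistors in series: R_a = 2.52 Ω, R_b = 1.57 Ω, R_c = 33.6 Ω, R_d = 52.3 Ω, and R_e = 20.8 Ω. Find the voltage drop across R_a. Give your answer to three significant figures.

Series total: ΣR = 2.52 + 1.57 + 33.6 + 52.3 + 20.8 = 110.8 Ω.
Voltage divider: V = V_supply · (2.520 / 110.8) = 10.3 × 0.02275 = 0.2343 V.

V ≈ 0.234 V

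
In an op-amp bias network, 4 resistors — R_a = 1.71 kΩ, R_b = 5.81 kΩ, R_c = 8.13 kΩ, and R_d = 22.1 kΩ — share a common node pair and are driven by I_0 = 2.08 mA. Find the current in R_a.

ΣG = 1/1.71 + 1/5.81 + 1/8.13 + 1/22.1 = 0.9252.
By the current-divider rule, I = I_0 · G_k/ΣG = 2.08 × 0.6321 = 1.315 mA.

I ≈ 1.31 mA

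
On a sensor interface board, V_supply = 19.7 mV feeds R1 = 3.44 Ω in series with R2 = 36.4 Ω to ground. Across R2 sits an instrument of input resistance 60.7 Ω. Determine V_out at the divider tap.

V_out ≈ 17.1 mV

R2 ‖ R_L = (36.4 × 60.7)/(36.4 + 60.7) = 22.75 Ω.
Then V_out = V_supply · R2'/(R1 + R2') = 19.7 × 22.75/26.19 = 17.11 mV.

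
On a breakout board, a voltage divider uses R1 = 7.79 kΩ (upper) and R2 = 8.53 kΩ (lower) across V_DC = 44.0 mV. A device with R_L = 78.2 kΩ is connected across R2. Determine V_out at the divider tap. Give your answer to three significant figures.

The load sits in parallel with R2, giving an effective lower resistance R2' = R2·R_L/(R2+R_L) = 7.691 kΩ.
Now apply the divider: V_out = 44.0 × 0.4968 = 21.86 mV.

V_out ≈ 21.9 mV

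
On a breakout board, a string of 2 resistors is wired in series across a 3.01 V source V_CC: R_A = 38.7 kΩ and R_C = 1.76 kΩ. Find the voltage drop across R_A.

V ≈ 2.88 V

Series total: ΣR = 38.7 + 1.76 = 40.46 kΩ.
Voltage divider: V = V_CC · (38.70 / 40.46) = 3.01 × 0.9565 = 2.879 V.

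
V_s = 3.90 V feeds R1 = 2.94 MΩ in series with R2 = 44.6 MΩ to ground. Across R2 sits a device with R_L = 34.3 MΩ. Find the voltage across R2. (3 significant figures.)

V_out ≈ 3.39 V

First combine the lower leg with the load: R2 ‖ R_L = 19.39 MΩ.
Then V_out = V_s · R2'/(R1 + R2') = 3.90 × 19.39/22.33 = 3.386 V.
(Unloaded it would be 3.66 V; the load pulls it down.)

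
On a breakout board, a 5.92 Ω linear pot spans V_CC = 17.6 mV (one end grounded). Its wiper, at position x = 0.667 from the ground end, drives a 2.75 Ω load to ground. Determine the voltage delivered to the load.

V_out ≈ 7.94 mV

Lower segment x·R_p = 3.949 Ω; upper segment (1−x)·R_p = 1.971 Ω.
Lower segment in parallel with the load: 3.949 ‖ 2.75 = 1.621 Ω.
Then V_out = V_CC · 1.621/(1.971 + 1.621) = 7.942 mV.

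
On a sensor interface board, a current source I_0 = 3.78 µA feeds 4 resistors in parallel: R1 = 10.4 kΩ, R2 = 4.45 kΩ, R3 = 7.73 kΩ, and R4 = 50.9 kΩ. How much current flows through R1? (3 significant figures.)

Conductances: ΣG = 1/10.4 + 1/4.45 + 1/7.73 + 1/50.9 = 0.4699 (1/kΩ).
Current divider: I(R1) = I_0 · G_k/ΣG = 3.78 × (0.09615/0.4699) = 3.78 × 0.2046 = 0.7735 µA.

I ≈ 0.774 µA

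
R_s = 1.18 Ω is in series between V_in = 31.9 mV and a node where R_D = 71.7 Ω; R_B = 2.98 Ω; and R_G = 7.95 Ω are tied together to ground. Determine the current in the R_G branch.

I ≈ 2.57 mA

Parallel bank: R_p = 1/(1/71.7 + 1/2.98 + 1/7.95) = 2.104 Ω.
Node voltage V_A = V_in · R_p/(R_s + R_p) = 31.9 × 0.6407 = 20.44 mV.
I(R_G) = V_A / R_G = 20.44/7.95 = 2.571 mA.
(Equivalently: I_total = 9.714 mA, then current-divider fraction G_k/ΣG = 0.2646.)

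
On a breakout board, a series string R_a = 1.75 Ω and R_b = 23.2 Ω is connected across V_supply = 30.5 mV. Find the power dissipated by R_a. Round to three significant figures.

Series current I = V_supply/ΣR = 30.5/24.95 = 1.222 mA.
P(R_a) = I²·R_a = (1.222)² × 1.75 = 2.615 µW.

P ≈ 2.62 µW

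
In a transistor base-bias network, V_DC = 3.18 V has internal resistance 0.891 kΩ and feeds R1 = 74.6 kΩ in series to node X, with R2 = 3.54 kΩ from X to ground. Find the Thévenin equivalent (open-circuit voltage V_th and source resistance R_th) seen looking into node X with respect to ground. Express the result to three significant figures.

R1' = 0.891 + 74.6 = 75.49 kΩ (source resistance + R1).
With X open, the divider is unloaded: V_th = 3.18 × 3.54/79.03 = 0.1424 V.
With V_DC suppressed (replaced by a short), R_th = R1' ‖ R2 = (75.49 × 3.54)/(75.49 + 3.54) = 3.381 kΩ.

V_th ≈ 0.142 V, R_th ≈ 3.38 kΩ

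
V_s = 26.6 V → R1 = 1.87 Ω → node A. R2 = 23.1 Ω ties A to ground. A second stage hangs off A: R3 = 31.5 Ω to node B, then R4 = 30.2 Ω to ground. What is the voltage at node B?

V_B ≈ 11.7 V

Looking into the second stage from A: R3 + R4 = 61.70 Ω appears in parallel with R2.
R2 ‖ (R3+R4) = 16.81 Ω.
First divider: V_A = V_s · 16.81/(1.87 + 16.81) = 23.94 V.
Stage 2 is unloaded, so V_B = V_A · R4/(R3+R4) = 23.94 × 30.2/61.70 = 11.72 V.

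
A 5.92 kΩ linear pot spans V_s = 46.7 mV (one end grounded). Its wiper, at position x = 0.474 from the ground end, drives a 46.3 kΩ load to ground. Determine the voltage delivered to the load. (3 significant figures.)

Lower segment x·R_p = 2.806 kΩ; upper segment (1−x)·R_p = 3.114 kΩ.
R_L loads the lower segment: effective lower R = 2.646 kΩ.
Loaded-divider output: V_out = 46.7 × 0.4594 = 21.45 mV.

V_out ≈ 21.5 mV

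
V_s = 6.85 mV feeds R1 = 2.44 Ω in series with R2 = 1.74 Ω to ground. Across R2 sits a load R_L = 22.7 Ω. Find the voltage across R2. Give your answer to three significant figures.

V_out ≈ 2.73 mV

First combine the lower leg with the load: R2 ‖ R_L = 1.616 Ω.
Now apply the divider: V_out = 6.85 × 0.3984 = 2.729 mV.
(Unloaded it would be 2.85 mV; the load pulls it down.)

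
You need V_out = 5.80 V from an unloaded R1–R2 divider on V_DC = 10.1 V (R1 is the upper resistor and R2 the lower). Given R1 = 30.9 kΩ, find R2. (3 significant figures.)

R2 ≈ 41.7 kΩ

The divider ratio is R2/(R1+R2) = 5.80/10.1 = 0.5743.
So R2 = R1 · V_out/(V_DC − V_out) = 30.9 × 5.80/(10.1 − 5.80) = 30.9 × 1.349 = 41.68 kΩ.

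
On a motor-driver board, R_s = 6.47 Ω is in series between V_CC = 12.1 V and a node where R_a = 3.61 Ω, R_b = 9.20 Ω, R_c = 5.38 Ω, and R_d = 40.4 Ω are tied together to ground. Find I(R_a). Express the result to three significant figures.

I ≈ 0.690 A

Parallel bank: R_p = 1/(1/3.61 + 1/9.20 + 1/5.38 + 1/40.4) = 1.677 Ω.
Node voltage V_A = V_CC · R_p/(R_s + R_p) = 12.1 × 0.2058 = 2.491 V.
Branch current I = V_A/R_a = 2.491/3.61 = 0.6899 A.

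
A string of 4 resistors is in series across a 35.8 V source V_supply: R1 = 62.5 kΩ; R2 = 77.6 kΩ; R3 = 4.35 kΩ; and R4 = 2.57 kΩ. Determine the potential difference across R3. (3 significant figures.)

V ≈ 1.06 V

Series total: ΣR = 62.5 + 77.6 + 4.35 + 2.57 = 147.0 kΩ.
By the voltage-divider rule, V = 35.8 × 4.350/147.0 = 1.059 V.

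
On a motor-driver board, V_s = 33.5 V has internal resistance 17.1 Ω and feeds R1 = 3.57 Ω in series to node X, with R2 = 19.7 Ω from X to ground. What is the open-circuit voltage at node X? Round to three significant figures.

R1' = 17.1 + 3.57 = 20.67 Ω (source resistance + R1).
V_th is the unloaded tap voltage: V_s · R2/(R1'+R2) = 33.5 × 0.4880 = 16.35 V.

V_th ≈ 16.3 V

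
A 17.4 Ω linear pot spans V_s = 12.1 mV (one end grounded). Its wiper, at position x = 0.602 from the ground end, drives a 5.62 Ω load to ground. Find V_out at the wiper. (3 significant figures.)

Lower segment x·R_p = 10.47 Ω; upper segment (1−x)·R_p = 6.925 Ω.
R_L loads the lower segment: effective lower R = 3.658 Ω.
V_out = 12.1 × 3.658/(6.925 + 3.658) = 4.182 mV.

V_out ≈ 4.18 mV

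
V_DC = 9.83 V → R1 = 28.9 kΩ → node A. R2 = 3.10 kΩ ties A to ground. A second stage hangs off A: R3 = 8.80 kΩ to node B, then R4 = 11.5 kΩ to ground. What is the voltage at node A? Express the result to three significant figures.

Node A sees R2 in parallel with the series input of stage 2, R3 + R4 = 20.30 kΩ.
R2 ‖ (R3+R4) = 2.689 kΩ.
V_A = 9.83 × 2.689/(28.9 + 2.689) = 0.8369 V.

V_A ≈ 0.837 V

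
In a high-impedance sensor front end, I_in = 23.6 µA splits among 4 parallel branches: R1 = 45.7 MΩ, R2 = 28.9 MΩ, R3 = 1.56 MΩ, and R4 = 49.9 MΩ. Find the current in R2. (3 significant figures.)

Total conductance ΣG = 1/45.7 + 1/28.9 + 1/1.56 + 1/49.9 = 0.7175 (units of 1/MΩ).
R2 takes the fraction G_k/ΣG = 0.03460/0.7175 = 0.04822, so I = 23.6 × 0.04822 = 1.138 µA.

I ≈ 1.14 µA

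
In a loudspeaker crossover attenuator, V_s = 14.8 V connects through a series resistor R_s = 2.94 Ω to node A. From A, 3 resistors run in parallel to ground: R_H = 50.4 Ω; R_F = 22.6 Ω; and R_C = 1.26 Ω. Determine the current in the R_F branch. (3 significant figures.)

I ≈ 0.186 A

Parallel bank: R_p = 1/(1/50.4 + 1/22.6 + 1/1.26) = 1.166 Ω.
Node voltage V_A = V_s · R_p/(R_s + R_p) = 14.8 × 0.2839 = 4.202 V.
I(R_F) = V_A / R_F = 4.202/22.6 = 0.1859 A.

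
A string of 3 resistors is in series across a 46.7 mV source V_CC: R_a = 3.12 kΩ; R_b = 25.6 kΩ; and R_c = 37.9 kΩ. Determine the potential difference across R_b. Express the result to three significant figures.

ΣR = 3.12 + 25.6 + 37.9 = 66.62 kΩ.
Voltage divider: V = V_CC · (25.60 / 66.62) = 46.7 × 0.3843 = 17.95 mV.

V ≈ 17.9 mV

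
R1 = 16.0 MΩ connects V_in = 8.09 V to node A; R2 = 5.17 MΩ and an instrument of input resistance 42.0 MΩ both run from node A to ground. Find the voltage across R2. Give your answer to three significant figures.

V_out ≈ 1.81 V

The load sits in parallel with R2, giving an effective lower resistance R2' = R2·R_L/(R2+R_L) = 4.603 MΩ.
Now apply the divider: V_out = 8.09 × 0.2234 = 1.808 V.
(Unloaded it would be 1.98 V; the load pulls it down.)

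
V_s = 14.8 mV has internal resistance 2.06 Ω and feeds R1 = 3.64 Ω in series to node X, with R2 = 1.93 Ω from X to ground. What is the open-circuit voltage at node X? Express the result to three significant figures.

R1' = 2.06 + 3.64 = 5.700 Ω (source resistance + R1).
Open-circuit (no load on X): V_th = V_s · R2/(R1' + R2) = 14.8 × 1.93/(5.700 + 1.93) = 3.744 mV.

V_th ≈ 3.74 mV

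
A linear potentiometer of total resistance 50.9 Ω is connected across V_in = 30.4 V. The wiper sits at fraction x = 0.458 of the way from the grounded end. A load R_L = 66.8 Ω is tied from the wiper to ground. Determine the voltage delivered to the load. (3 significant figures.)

The pot divides into 27.59 Ω above the wiper and 23.31 Ω below.
Lower segment in parallel with the load: 23.31 ‖ 66.8 = 17.28 Ω.
Then V_out = V_in · 17.28/(27.59 + 17.28) = 11.71 V.
(Unloaded: V_out = x·V_in = 13.9 V.)

V_out ≈ 11.7 V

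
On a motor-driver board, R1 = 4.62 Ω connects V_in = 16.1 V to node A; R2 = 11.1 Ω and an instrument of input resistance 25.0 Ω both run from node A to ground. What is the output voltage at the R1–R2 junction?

V_out ≈ 10.1 V

First combine the lower leg with the load: R2 ‖ R_L = 7.687 Ω.
Then V_out = V_in · R2'/(R1 + R2') = 16.1 × 7.687/12.31 = 10.06 V.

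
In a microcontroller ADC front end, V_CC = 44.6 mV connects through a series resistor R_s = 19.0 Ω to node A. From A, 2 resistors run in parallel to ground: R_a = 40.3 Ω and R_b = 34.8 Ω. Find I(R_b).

I ≈ 0.635 mA

Combine the parallel branches: R_p = (1/40.3 + 1/34.8)⁻¹ = 18.67 Ω.
V_A = 44.6 × 18.67/37.67 = 22.11 mV.
I(R_b) = V_A / R_b = 22.11/34.8 = 0.6353 mA.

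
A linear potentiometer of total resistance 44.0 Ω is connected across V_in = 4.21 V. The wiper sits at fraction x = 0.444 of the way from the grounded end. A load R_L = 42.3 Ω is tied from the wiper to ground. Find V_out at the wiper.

V_out ≈ 1.49 V

Lower segment x·R_p = 19.54 Ω; upper segment (1−x)·R_p = 24.46 Ω.
Lower segment in parallel with the load: 19.54 ‖ 42.3 = 13.36 Ω.
V_out = 4.21 × 13.36/(24.46 + 13.36) = 1.487 V.
(Unloaded: V_out = x·V_in = 1.87 V.)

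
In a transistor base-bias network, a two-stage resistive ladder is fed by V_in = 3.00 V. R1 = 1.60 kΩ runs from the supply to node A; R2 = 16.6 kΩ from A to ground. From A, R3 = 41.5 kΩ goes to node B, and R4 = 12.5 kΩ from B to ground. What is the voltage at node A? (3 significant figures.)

V_A ≈ 2.66 V

Looking into the second stage from A: R3 + R4 = 54.00 kΩ appears in parallel with R2.
R2 ‖ (R3+R4) = 12.70 kΩ.
V_A = 3.00 × 12.70/(1.60 + 12.70) = 2.664 V.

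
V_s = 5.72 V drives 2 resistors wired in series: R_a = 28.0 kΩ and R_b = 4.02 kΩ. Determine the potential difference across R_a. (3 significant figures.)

Series total: ΣR = 28.0 + 4.02 = 32.02 kΩ.
Voltage divider: V = V_s · (28.00 / 32.02) = 5.72 × 0.8745 = 5.002 V.

V ≈ 5.00 V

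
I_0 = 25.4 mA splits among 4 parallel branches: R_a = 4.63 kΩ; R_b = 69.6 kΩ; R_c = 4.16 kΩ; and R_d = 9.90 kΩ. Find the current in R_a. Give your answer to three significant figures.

I ≈ 9.60 mA

ΣG = 1/4.63 + 1/69.6 + 1/4.16 + 1/9.90 = 0.5717.
By the current-divider rule, I = I_0 · G_k/ΣG = 25.4 × 0.3778 = 9.595 mA.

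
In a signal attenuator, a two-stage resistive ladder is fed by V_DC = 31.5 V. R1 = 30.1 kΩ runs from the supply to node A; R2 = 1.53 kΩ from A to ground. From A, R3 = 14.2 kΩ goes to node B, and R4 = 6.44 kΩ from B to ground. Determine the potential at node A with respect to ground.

V_A ≈ 1.42 V

The second stage (R3 + R4 = 20.64 kΩ) loads node A in parallel with R2.
Effective lower resistance at A: R2 ‖ 20.64 = 1.424 kΩ.
So V_A = 31.5 × 0.04518 = 1.423 V.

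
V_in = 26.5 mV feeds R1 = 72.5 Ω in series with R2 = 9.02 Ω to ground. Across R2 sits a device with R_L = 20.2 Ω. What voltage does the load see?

R2 ‖ R_L = (9.02 × 20.2)/(9.02 + 20.2) = 6.236 Ω.
Now apply the divider: V_out = 26.5 × 0.07920 = 2.099 mV.

V_out ≈ 2.10 mV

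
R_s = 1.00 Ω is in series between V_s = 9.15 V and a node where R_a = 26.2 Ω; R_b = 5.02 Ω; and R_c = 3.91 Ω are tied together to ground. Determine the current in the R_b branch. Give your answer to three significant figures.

I ≈ 1.22 A

Equivalent of the parallel group: R_p = 2.028 Ω.
Node voltage V_A = V_s · R_p/(R_s + R_p) = 9.15 × 0.6697 = 6.128 V.
Branch current I = V_A/R_b = 6.128/5.02 = 1.221 A.
(Equivalently: I_total = 3.022 A, then current-divider fraction G_k/ΣG = 0.4040.)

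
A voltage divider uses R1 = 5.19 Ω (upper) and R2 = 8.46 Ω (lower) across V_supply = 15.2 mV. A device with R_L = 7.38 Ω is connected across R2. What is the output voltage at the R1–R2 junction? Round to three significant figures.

R2 ‖ R_L = (8.46 × 7.38)/(8.46 + 7.38) = 3.942 Ω.
Voltage divider with the loaded lower leg: V_out = 15.2 × 3.942/(5.19 + 3.942) = 15.2 × 0.4316 = 6.561 mV.

V_out ≈ 6.56 mV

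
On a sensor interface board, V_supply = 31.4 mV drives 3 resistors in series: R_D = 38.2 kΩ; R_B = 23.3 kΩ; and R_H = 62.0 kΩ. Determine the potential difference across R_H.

V ≈ 15.8 mV

ΣR = 38.2 + 23.3 + 62.0 = 123.5 kΩ.
By the voltage-divider rule, V = 31.4 × 62.00/123.5 = 15.76 mV.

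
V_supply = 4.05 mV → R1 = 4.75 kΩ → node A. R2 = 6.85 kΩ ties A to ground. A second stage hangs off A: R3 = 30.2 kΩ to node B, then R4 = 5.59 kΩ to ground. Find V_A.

V_A ≈ 2.22 mV

Node A sees R2 in parallel with the series input of stage 2, R3 + R4 = 35.79 kΩ.
Effective lower resistance at A: R2 ‖ 35.79 = 5.750 kΩ.
So V_A = 4.05 × 0.5476 = 2.218 mV.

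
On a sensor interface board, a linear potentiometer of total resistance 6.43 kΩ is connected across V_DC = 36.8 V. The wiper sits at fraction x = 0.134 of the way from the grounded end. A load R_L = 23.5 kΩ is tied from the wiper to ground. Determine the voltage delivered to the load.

V_out ≈ 4.78 V

The pot divides into 5.568 kΩ above the wiper and 0.8616 kΩ below.
(x·R_p) ‖ R_L = 0.8311 kΩ.
V_out = 36.8 × 0.8311/(5.568 + 0.8311) = 4.779 V.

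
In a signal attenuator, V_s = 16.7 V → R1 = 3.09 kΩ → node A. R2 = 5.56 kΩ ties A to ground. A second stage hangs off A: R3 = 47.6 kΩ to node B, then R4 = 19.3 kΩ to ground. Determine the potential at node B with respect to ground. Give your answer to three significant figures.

The second stage (R3 + R4 = 66.90 kΩ) loads node A in parallel with R2.
R2 ‖ (R3+R4) = 5.133 kΩ.
So V_A = 16.7 × 0.6242 = 10.42 V.
Stage 2 is unloaded, so V_B = V_A · R4/(R3+R4) = 10.42 × 19.3/66.90 = 3.007 V.

V_B ≈ 3.01 V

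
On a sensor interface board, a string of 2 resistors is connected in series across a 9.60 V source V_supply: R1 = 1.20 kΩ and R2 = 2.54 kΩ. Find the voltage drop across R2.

V ≈ 6.52 V

ΣR = 1.20 + 2.54 = 3.740 kΩ.
V = V_supply · R/ΣR = 9.60 × 0.6791 = 6.520 V.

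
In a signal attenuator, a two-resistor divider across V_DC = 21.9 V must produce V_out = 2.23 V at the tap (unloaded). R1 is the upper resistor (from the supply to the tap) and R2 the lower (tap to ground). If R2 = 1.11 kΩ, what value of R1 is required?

R1 ≈ 9.79 kΩ

Required fraction k = V_out/V_DC = 0.1018.
Rearranging, R1 = R2·(1−k)/k = 1.11 × 8.821 = 9.791 kΩ.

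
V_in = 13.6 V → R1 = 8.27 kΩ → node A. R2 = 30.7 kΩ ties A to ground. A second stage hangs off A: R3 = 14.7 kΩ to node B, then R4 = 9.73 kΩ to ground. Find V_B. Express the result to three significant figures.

V_B ≈ 3.37 V

Looking into the second stage from A: R3 + R4 = 24.43 kΩ appears in parallel with R2.
R2 ‖ (R3+R4) = 13.60 kΩ.
First divider: V_A = V_in · 13.60/(8.27 + 13.60) = 8.458 V.
Stage 2 is unloaded, so V_B = V_A · R4/(R3+R4) = 8.458 × 9.73/24.43 = 3.369 V.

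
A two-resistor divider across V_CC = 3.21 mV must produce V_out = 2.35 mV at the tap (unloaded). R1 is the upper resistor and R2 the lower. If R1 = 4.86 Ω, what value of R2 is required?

The divider ratio is R2/(R1+R2) = 2.35/3.21 = 0.7321.
So R2 = R1 · V_out/(V_CC − V_out) = 4.86 × 2.35/(3.21 − 2.35) = 4.86 × 2.733 = 13.28 Ω.

R2 ≈ 13.3 Ω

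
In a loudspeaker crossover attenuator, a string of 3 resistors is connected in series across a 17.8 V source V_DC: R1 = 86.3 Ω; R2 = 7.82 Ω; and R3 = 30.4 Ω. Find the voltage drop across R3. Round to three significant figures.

V ≈ 4.35 V

Series total: ΣR = 86.3 + 7.82 + 30.4 = 124.5 Ω.
V = V_DC · R/ΣR = 17.8 × 0.2441 = 4.346 V.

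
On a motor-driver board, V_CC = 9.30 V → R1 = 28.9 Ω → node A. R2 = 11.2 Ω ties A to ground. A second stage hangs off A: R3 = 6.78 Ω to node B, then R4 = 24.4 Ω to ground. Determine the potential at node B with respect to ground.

V_B ≈ 1.61 V

Looking into the second stage from A: R3 + R4 = 31.18 Ω appears in parallel with R2.
Effective lower resistance at A: R2 ‖ 31.18 = 8.240 Ω.
V_A = 9.30 × 8.240/(28.9 + 8.240) = 2.063 V.
Then the unloaded second divider: V_B = V_A × R4/(R3+R4) = 2.063 × 0.7826 = 1.615 V.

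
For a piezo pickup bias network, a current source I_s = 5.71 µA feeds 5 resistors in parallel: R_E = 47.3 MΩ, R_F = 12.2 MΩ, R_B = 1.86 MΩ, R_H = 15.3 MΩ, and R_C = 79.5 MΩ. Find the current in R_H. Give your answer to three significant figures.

ΣG = 1/47.3 + 1/12.2 + 1/1.86 + 1/15.3 + 1/79.5 = 0.7187.
R_H takes the fraction G_k/ΣG = 0.06536/0.7187 = 0.09094, so I = 5.71 × 0.09094 = 0.5193 µA.

I ≈ 0.519 µA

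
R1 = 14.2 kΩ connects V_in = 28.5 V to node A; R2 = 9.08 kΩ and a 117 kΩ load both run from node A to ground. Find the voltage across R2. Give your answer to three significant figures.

R2 ‖ R_L = (9.08 × 117)/(9.08 + 117) = 8.426 kΩ.
Then V_out = V_in · R2'/(R1 + R2') = 28.5 × 8.426/22.63 = 10.61 V.

V_out ≈ 10.6 V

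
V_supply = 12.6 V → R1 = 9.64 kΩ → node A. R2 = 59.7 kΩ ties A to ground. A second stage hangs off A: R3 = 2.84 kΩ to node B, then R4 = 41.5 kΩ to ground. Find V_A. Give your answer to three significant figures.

V_A ≈ 9.14 V

Node A sees R2 in parallel with the series input of stage 2, R3 + R4 = 44.34 kΩ.
Effective lower resistance at A: R2 ‖ 44.34 = 25.44 kΩ.
First divider: V_A = V_supply · 25.44/(9.64 + 25.44) = 9.138 V.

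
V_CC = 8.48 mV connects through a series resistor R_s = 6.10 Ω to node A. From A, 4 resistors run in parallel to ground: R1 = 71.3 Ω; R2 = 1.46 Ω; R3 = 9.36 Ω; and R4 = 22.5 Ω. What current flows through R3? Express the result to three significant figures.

Combine the parallel branches: R_p = (1/71.3 + 1/1.46 + 1/9.36 + 1/22.5)⁻¹ = 1.176 Ω.
V_A by voltage divider: V_A = 8.48 × 1.176/(6.10 + 1.176) = 1.371 mV.
I(R3) = V_A / R3 = 1.371/9.36 = 0.1464 mA.

I ≈ 0.146 mA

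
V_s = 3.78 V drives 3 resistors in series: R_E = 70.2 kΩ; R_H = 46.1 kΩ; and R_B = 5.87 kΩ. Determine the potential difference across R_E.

V ≈ 2.17 V

ΣR = 70.2 + 46.1 + 5.87 = 122.2 kΩ.
Voltage divider: V = V_s · (70.20 / 122.2) = 3.78 × 0.5746 = 2.172 V.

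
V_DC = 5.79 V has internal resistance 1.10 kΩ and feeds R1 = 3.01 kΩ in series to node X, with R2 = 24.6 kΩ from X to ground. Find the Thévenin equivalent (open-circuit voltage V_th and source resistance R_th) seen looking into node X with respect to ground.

V_th ≈ 4.96 V, R_th ≈ 3.52 kΩ

R1' = 1.10 + 3.01 = 4.110 kΩ (source resistance + R1).
Open-circuit (no load on X): V_th = V_DC · R2/(R1' + R2) = 5.79 × 24.6/(4.110 + 24.6) = 4.961 V.
With V_DC suppressed (replaced by a short), R_th = R1' ‖ R2 = (4.110 × 24.6)/(4.110 + 24.6) = 3.522 kΩ.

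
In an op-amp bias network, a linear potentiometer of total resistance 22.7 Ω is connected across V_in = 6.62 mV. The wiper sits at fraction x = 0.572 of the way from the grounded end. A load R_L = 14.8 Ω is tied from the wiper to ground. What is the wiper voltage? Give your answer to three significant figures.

Lower segment x·R_p = 12.98 Ω; upper segment (1−x)·R_p = 9.716 Ω.
R_L loads the lower segment: effective lower R = 6.916 Ω.
Then V_out = V_in · 6.916/(9.716 + 6.916) = 2.753 mV.
(Unloaded: V_out = x·V_in = 3.79 mV.)

V_out ≈ 2.75 mV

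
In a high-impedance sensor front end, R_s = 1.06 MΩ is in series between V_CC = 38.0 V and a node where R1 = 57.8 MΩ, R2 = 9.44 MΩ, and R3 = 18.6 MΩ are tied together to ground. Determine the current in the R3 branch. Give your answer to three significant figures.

Combine the parallel branches: R_p = (1/57.8 + 1/9.44 + 1/18.6)⁻¹ = 5.650 MΩ.
V_A = 38.0 × 5.650/6.710 = 32.00 V.
Branch current I = V_A/R3 = 32.00/18.6 = 1.720 µA.
(Equivalently: I_total = 5.663 µA, then current-divider fraction G_k/ΣG = 0.3038.)

I ≈ 1.72 µA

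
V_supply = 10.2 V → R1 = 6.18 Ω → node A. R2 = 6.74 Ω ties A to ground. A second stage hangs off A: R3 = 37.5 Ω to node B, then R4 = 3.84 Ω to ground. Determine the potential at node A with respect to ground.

Node A sees R2 in parallel with the series input of stage 2, R3 + R4 = 41.34 Ω.
Effective lower resistance at A: R2 ‖ 41.34 = 5.795 Ω.
First divider: V_A = V_supply · 5.795/(6.18 + 5.795) = 4.936 V.

V_A ≈ 4.94 V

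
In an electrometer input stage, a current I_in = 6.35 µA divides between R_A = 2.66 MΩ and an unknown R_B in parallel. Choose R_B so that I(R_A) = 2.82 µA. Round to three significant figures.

Two-branch current divider: I_A = I_in · R_B/(R_A + R_B).
With f = 0.4441, R_B = R_A · f/(1−f) = 2.66 × 0.7989 = 2.125 MΩ.

R_B ≈ 2.12 MΩ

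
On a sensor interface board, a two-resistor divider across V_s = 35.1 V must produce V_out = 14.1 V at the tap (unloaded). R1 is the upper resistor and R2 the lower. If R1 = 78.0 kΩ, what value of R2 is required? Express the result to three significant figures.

R2 ≈ 52.4 kΩ

The divider ratio is R2/(R1+R2) = 14.1/35.1 = 0.4017.
Rearranging, R2 = R1·k/(1−k) = 78.0 × 0.6714 = 52.37 kΩ.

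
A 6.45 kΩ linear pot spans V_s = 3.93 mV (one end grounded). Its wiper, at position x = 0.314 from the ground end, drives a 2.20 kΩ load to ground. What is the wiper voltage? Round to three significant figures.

V_out ≈ 0.756 mV

The pot divides into 4.425 kΩ above the wiper and 2.025 kΩ below.
R_L loads the lower segment: effective lower R = 1.055 kΩ.
Then V_out = V_s · 1.055/(4.425 + 1.055) = 0.7564 mV.
(Unloaded: V_out = x·V_s = 1.23 mV.)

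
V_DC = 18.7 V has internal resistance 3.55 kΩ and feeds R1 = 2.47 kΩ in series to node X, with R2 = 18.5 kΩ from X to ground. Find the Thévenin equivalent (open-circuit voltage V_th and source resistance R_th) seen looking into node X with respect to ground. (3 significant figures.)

R1' = 3.55 + 2.47 = 6.020 kΩ (source resistance + R1).
V_th is the unloaded tap voltage: V_DC · R2/(R1'+R2) = 18.7 × 0.7545 = 14.11 V.
Looking into X with the source shorted: R_th = R1'·R2/(R1'+R2) = 6.020 × 18.5/24.52 = 4.542 kΩ.

V_th ≈ 14.1 V, R_th ≈ 4.54 kΩ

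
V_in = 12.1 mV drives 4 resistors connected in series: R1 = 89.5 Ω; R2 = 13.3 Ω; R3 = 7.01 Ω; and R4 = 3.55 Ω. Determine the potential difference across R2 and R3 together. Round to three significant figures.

Series total: ΣR = 89.5 + 13.3 + 7.01 + 3.55 = 113.4 Ω.
R_{R2..R3} = 13.3 + 7.01 = 20.31 Ω.
Voltage divider: V = V_in · (20.31 / 113.4) = 12.1 × 0.1792 = 2.168 mV.

V ≈ 2.17 mV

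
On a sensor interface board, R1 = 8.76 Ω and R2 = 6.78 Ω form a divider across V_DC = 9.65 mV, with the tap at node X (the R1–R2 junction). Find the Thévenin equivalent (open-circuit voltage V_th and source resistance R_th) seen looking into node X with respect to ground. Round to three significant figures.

V_th ≈ 4.21 mV, R_th ≈ 3.82 Ω

With X open, the divider is unloaded: V_th = 9.65 × 6.78/15.54 = 4.210 mV.
Looking into X with the source shorted: R_th = R1·R2/(R1+R2) = 8.760 × 6.78/15.54 = 3.822 Ω.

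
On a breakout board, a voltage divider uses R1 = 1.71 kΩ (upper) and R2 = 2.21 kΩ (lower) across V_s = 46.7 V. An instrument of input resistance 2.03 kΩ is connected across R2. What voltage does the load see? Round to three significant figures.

The load sits in parallel with R2, giving an effective lower resistance R2' = R2·R_L/(R2+R_L) = 1.058 kΩ.
Now apply the divider: V_out = 46.7 × 0.3822 = 17.85 V.
(Unloaded it would be 26.3 V; the load pulls it down.)

V_out ≈ 17.9 V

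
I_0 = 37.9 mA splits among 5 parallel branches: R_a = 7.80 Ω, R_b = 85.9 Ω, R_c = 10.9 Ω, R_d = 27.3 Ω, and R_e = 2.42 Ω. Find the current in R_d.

I ≈ 2.04 mA

Total conductance ΣG = 1/7.80 + 1/85.9 + 1/10.9 + 1/27.3 + 1/2.42 = 0.6814 (units of 1/Ω).
Current divider: I(R_d) = I_0 · G_k/ΣG = 37.9 × (0.03663/0.6814) = 37.9 × 0.05375 = 2.037 mA.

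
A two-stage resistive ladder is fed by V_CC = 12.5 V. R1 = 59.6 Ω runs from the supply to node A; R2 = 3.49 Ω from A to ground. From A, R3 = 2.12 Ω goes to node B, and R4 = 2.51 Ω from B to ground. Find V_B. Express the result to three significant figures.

V_B ≈ 0.219 V

Node A sees R2 in parallel with the series input of stage 2, R3 + R4 = 4.630 Ω.
Effective lower resistance at A: R2 ‖ 4.630 = 1.990 Ω.
V_A = 12.5 × 1.990/(59.6 + 1.990) = 0.4039 V.
V_B = V_A × 0.5421 = 0.2189 V.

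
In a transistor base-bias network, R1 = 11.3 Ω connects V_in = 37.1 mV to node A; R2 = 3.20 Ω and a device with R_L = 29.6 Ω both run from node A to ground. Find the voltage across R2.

V_out ≈ 7.55 mV

First combine the lower leg with the load: R2 ‖ R_L = 2.888 Ω.
Now apply the divider: V_out = 37.1 × 0.2035 = 7.551 mV.
(Unloaded it would be 8.19 mV; the load pulls it down.)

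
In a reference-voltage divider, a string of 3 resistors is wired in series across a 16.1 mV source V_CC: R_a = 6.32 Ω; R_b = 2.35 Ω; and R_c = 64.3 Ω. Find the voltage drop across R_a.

V ≈ 1.39 mV

Total series resistance ΣR = 6.32 + 2.35 + 64.3 = 72.97 Ω.
By the voltage-divider rule, V = 16.1 × 6.320/72.97 = 1.394 mV.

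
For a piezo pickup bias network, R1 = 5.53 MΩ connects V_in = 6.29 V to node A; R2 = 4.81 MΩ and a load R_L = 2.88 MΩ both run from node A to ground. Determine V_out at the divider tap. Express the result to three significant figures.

V_out ≈ 1.55 V

R2 ‖ R_L = (4.81 × 2.88)/(4.81 + 2.88) = 1.801 MΩ.
Voltage divider with the loaded lower leg: V_out = 6.29 × 1.801/(5.53 + 1.801) = 6.29 × 0.2457 = 1.546 V.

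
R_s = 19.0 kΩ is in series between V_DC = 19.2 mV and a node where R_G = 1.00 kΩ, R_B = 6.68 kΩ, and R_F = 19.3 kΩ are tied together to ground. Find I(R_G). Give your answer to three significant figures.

Equivalent of the parallel group: R_p = 0.8323 kΩ.
Node voltage V_A = V_DC · R_p/(R_s + R_p) = 19.2 × 0.04197 = 0.8057 mV.
I(R_G) = V_A / R_G = 0.8057/1.00 = 0.8057 µA.

I ≈ 0.806 µA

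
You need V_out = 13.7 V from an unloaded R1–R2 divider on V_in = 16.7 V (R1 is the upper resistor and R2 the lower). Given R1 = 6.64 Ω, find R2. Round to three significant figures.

R2 ≈ 30.3 Ω

V_out/V_in = R2/(R1+R2) = 0.8204.
R2 = R1 · 0.8204/(1 − 0.8204) = 30.32 Ω.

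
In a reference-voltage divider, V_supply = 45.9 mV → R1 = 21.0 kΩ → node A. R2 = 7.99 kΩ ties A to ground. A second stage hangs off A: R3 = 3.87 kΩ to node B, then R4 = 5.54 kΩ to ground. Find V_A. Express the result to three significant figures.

V_A ≈ 7.83 mV

Looking into the second stage from A: R3 + R4 = 9.410 kΩ appears in parallel with R2.
Effective lower resistance at A: R2 ‖ 9.410 = 4.321 kΩ.
So V_A = 45.9 × 0.1706 = 7.833 mV.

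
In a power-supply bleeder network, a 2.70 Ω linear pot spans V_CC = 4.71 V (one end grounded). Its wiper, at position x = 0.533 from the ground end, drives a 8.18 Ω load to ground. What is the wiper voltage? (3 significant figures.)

Lower segment x·R_p = 1.439 Ω; upper segment (1−x)·R_p = 1.261 Ω.
R_L loads the lower segment: effective lower R = 1.224 Ω.
V_out = 4.71 × 1.224/(1.261 + 1.224) = 2.320 V.

V_out ≈ 2.32 V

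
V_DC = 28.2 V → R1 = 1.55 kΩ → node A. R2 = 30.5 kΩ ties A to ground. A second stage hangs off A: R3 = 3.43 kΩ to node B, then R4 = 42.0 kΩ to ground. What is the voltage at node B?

V_B ≈ 24.0 V

The second stage (R3 + R4 = 45.43 kΩ) loads node A in parallel with R2.
Effective lower resistance at A: R2 ‖ 45.43 = 18.25 kΩ.
First divider: V_A = V_DC · 18.25/(1.55 + 18.25) = 25.99 V.
Then the unloaded second divider: V_B = V_A × R4/(R3+R4) = 25.99 × 0.9245 = 24.03 V.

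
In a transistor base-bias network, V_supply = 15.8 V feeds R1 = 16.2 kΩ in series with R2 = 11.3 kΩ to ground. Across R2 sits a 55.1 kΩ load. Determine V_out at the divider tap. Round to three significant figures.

V_out ≈ 5.79 V

R2 ‖ R_L = (11.3 × 55.1)/(11.3 + 55.1) = 9.377 kΩ.
Voltage divider with the loaded lower leg: V_out = 15.8 × 9.377/(16.2 + 9.377) = 15.8 × 0.3666 = 5.793 V.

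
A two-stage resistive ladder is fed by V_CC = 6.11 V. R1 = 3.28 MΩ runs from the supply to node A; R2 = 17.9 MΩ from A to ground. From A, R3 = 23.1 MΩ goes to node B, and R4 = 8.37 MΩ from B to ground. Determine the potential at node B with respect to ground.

V_B ≈ 1.26 V

Looking into the second stage from A: R3 + R4 = 31.47 MΩ appears in parallel with R2.
R2 ‖ (R3+R4) = 11.41 MΩ.
V_A = 6.11 × 11.41/(3.28 + 11.41) = 4.746 V.
V_B = V_A × 0.2660 = 1.262 V.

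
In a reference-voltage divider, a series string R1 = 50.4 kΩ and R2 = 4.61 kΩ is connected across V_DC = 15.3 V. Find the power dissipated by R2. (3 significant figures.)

ΣR = 55.01 kΩ → I = 15.3/55.01 = 0.2781 mA.
P(R2) = I²·R2 = (0.2781)² × 4.61 = 0.3566 mW.

P ≈ 0.357 mW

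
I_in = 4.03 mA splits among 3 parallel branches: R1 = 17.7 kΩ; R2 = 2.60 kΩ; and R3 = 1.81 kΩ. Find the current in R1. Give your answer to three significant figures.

I ≈ 0.229 mA

Conductances: ΣG = 1/17.7 + 1/2.60 + 1/1.81 = 0.9936 (1/kΩ).
By the current-divider rule, I = I_in · G_k/ΣG = 4.03 × 0.05686 = 0.2292 mA.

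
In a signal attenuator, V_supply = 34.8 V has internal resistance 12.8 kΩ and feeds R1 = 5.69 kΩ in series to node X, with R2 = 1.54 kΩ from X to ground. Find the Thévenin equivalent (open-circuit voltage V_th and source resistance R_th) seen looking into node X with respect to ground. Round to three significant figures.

V_th ≈ 2.68 V, R_th ≈ 1.42 kΩ

R1' = 12.8 + 5.69 = 18.49 kΩ (source resistance + R1).
With X open, the divider is unloaded: V_th = 34.8 × 1.54/20.03 = 2.676 V.
With V_supply suppressed (replaced by a short), R_th = R1' ‖ R2 = (18.49 × 1.54)/(18.49 + 1.54) = 1.422 kΩ.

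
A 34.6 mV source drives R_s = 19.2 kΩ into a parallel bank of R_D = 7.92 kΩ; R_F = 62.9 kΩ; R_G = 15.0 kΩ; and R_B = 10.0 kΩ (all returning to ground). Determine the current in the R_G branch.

I ≈ 0.333 µA

Combine the parallel branches: R_p = (1/7.92 + 1/62.9 + 1/15.0 + 1/10.0)⁻¹ = 3.238 kΩ.
Node voltage V_A = V_s · R_p/(R_s + R_p) = 34.6 × 0.1443 = 4.993 mV.
Branch current I = V_A/R_G = 4.993/15.0 = 0.3329 µA.
(Equivalently: I_total = 1.542 µA, then current-divider fraction G_k/ΣG = 0.2159.)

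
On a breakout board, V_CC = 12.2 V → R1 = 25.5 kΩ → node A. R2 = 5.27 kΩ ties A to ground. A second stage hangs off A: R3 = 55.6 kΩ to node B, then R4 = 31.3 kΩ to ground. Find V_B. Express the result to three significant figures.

Node A sees R2 in parallel with the series input of stage 2, R3 + R4 = 86.90 kΩ.
R2 ‖ (R3+R4) = 4.969 kΩ.
First divider: V_A = V_CC · 4.969/(25.5 + 4.969) = 1.990 V.
Then the unloaded second divider: V_B = V_A × R4/(R3+R4) = 1.990 × 0.3602 = 0.7166 V.

V_B ≈ 0.717 V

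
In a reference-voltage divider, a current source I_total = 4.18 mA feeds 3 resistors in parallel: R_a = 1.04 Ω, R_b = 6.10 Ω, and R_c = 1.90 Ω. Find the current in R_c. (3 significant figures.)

Total conductance ΣG = 1/1.04 + 1/6.10 + 1/1.90 = 1.652 (units of 1/Ω).
R_c takes the fraction G_k/ΣG = 0.5263/1.652 = 0.3186, so I = 4.18 × 0.3186 = 1.332 mA.

I ≈ 1.33 mA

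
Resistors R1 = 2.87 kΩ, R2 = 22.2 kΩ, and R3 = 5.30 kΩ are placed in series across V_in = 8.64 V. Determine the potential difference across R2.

Total series resistance ΣR = 2.87 + 22.2 + 5.30 = 30.37 kΩ.
Voltage divider: V = V_in · (22.20 / 30.37) = 8.64 × 0.7310 = 6.316 V.

V ≈ 6.32 V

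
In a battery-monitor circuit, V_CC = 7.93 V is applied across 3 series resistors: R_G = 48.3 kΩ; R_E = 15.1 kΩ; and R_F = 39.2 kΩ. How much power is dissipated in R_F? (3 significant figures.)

Series current I = V_CC/ΣR = 7.93/102.6 = 0.07729 mA.
V(R_F) = I·R = 3.030 V; P = V·I = 3.030 × 0.07729 = 0.2342 mW.

P ≈ 0.234 mW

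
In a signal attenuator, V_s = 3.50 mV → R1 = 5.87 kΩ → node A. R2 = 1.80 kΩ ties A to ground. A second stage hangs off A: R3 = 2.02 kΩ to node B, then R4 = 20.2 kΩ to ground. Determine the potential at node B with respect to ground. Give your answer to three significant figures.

V_B ≈ 0.703 mV

Node A sees R2 in parallel with the series input of stage 2, R3 + R4 = 22.22 kΩ.
Effective lower resistance at A: R2 ‖ 22.22 = 1.665 kΩ.
V_A = 3.50 × 1.665/(5.87 + 1.665) = 0.7734 mV.
Stage 2 is unloaded, so V_B = V_A · R4/(R3+R4) = 0.7734 × 20.2/22.22 = 0.7031 mV.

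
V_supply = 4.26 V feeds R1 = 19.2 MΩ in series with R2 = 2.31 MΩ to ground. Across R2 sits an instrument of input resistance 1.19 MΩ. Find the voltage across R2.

First combine the lower leg with the load: R2 ‖ R_L = 0.7854 MΩ.
Voltage divider with the loaded lower leg: V_out = 4.26 × 0.7854/(19.2 + 0.7854) = 4.26 × 0.03930 = 0.1674 V.
(Unloaded it would be 0.457 V; the load pulls it down.)

V_out ≈ 0.167 V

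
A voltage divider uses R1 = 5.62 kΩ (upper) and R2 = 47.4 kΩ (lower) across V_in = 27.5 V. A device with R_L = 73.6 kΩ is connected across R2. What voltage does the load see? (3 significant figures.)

V_out ≈ 23.0 V

First combine the lower leg with the load: R2 ‖ R_L = 28.83 kΩ.
Voltage divider with the loaded lower leg: V_out = 27.5 × 28.83/(5.62 + 28.83) = 27.5 × 0.8369 = 23.01 V.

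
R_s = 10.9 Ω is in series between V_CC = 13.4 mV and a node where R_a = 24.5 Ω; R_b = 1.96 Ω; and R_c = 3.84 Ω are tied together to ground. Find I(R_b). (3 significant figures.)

Equivalent of the parallel group: R_p = 1.232 Ω.
V_A = 13.4 × 1.232/12.13 = 1.361 mV.
Branch current I = V_A/R_b = 1.361/1.96 = 0.6945 mA.

I ≈ 0.694 mA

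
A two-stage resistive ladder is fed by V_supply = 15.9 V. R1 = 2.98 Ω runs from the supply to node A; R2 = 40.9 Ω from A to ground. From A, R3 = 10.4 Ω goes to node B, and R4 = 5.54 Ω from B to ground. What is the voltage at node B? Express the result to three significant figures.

Looking into the second stage from A: R3 + R4 = 15.94 Ω appears in parallel with R2.
R2 ‖ (R3+R4) = 11.47 Ω.
V_A = 15.9 × 11.47/(2.98 + 11.47) = 12.62 V.
Then the unloaded second divider: V_B = V_A × R4/(R3+R4) = 12.62 × 0.3476 = 4.386 V.

V_B ≈ 4.39 V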